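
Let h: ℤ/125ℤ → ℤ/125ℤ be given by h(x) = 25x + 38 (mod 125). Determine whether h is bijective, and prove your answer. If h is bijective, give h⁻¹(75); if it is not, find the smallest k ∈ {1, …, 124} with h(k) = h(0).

Recall: h is injective when h(s) = h(t) forces s = t.
We have gcd(25, 125) = 25 > 1. Taking s = 0 and t = 5: h(0) = 38 and h(5) = 25·5 + 38 = 163 ≡ 38 (mod 125).
So h(0) = h(5) while 0 ≠ 5, so h is not injective, hence not bijective.
Since h is not bijective, we find the least positive k with h(k) = h(0): this means 25k ≡ 0 (mod 125), i.e. 125 ∣ 25k. Since gcd(25, 125) = 25, dividing through by 25 this holds exactly when 5 ∣ k.
The smallest positive such k is 5.

5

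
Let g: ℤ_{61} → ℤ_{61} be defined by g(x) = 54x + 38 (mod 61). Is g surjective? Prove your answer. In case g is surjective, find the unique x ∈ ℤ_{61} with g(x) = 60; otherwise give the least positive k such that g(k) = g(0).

23

By definition, g is surjective if every y in the codomain equals g(x) for some x in the domain.
Since gcd(54, 61) = 1, 54 is invertible modulo 61. Euclid's algorithm: 61 = 1·54 + 7, 54 = 7·7 + 5, 7 = 1·5 + 2, 5 = 2·2 + 1; back-substituting gives 1 = 26·54 − 23·61, so 54⁻¹ ≡ 26 (mod 61).
Then y ↦ 26(y − 38) is a two-sided inverse to g, so every y ∈ ℤ_{61} has a preimage.
Hence g is surjective.
Since g is surjective, we find g⁻¹(60): we need 54x ≡ 60 − 38 ≡ 22 (mod 61). Using 54⁻¹ = 26: x ≡ 26·22 = 572 = 9·61 + 23, so x = 23.
Check: g(23) = 54·23 + 38 = 1280 = 20·61 + 60 ≡ 60 (mod 61).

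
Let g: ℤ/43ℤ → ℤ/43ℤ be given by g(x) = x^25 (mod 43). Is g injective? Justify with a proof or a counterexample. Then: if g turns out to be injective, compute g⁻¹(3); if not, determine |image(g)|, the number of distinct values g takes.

Since 43 is prime, the nonzero elements of ℤ/43ℤ form a cyclic group of order 42.
As gcd(25, 42) = 1, raising to the 25th power is a bijection on this group: if x_1^25 ≡ x_2^25 then (x_1x_2^{−1})^25 = 1, and the only element of order dividing gcd(25, 42) = 1 is 1, so x_1 = x_2.
With g(0) = 0 this makes g injective on all of ℤ/43ℤ, hence bijective (finite equal-size domain and codomain). In particular g is injective.
Since g is injective, we find the preimage of 3. The inverse of x ↦ x^25 on (ℤ/43ℤ)^× is x ↦ x^37, because 25·37 = 925 = 22·42 + 1 ≡ 1 (mod 42) and x^{42} = 1 for x ≠ 0 (Fermat). So g⁻¹(3) = 3^37 mod 43.
Repeated squaring mod 43: 3^1 ≡ 3, 3^2 ≡ 3² = 9, 3^4 ≡ 9² = 81 ≡ 38, 3^8 ≡ 38² = 1444 ≡ 25, 3^16 ≡ 25² = 625 ≡ 23, 3^32 ≡ 23² = 529 ≡ 13. Since 37 = 32 + 4 + 1, 3^37 ≡ 13·38·3: 13·38 = 494 ≡ 21, then 21·3 = 63 ≡ 20. So 3^37 ≡ 20 (mod 43).
Hence g⁻¹(3) = 20.

20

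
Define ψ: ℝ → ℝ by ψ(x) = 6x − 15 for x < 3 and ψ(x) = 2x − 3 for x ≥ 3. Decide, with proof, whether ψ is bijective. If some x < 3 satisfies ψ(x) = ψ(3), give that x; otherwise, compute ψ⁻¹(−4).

11/6

Both pieces are strictly increasing (slopes 6 and 2), so each is injective on its own interval.
The left piece maps (−∞, 3) onto (−∞, 3); the right piece maps [3, ∞) onto [3, ∞).
Since 3 = 3, the images partition ℝ: ψ is injective and surjective, hence bijective.
Because the two images are disjoint, no x < 3 has ψ(x) = ψ(3), so we compute ψ⁻¹(−4): −4 lies in (−∞, 3), so solve 6x − 15 = −4: x = (−4 + 15)/6 = 11/6.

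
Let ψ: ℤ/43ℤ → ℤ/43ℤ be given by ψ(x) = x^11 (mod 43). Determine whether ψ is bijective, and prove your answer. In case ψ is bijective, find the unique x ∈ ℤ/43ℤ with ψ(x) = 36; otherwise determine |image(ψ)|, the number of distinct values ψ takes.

6

Since 43 is prime, the nonzero elements of ℤ/43ℤ form a cyclic group of order 42.
As gcd(11, 42) = 1, raising to the 11th power is a bijection on this group: if a^11 ≡ b^11 then (ab^{−1})^11 = 1, and the only element of order dividing gcd(11, 42) = 1 is 1, so a = b.
With ψ(0) = 0 this makes ψ injective on all of ℤ/43ℤ, hence bijective (finite equal-size domain and codomain). In particular ψ is bijective.
Since ψ is bijective, we find the preimage of 36. The inverse of x ↦ x^11 on (ℤ/43ℤ)^× is x ↦ x^23, because 11·23 = 253 = 6·42 + 1 ≡ 1 (mod 42) and x^{42} = 1 for x ≠ 0 (Fermat). So ψ⁻¹(36) = 36^23 mod 43.
Repeated squaring mod 43: 36^1 ≡ 36, 36^2 ≡ 36² = 1296 ≡ 6, 36^4 ≡ 6² = 36, 36^8 ≡ 36² = 1296 ≡ 6, 36^16 ≡ 6² = 36. Since 23 = 16 + 4 + 2 + 1, 36^23 ≡ 36·36·6·36: 36·36 = 1296 ≡ 6, then 6·6 = 36, then 36·36 = 1296 ≡ 6. So 36^23 ≡ 6 (mod 43).
Hence ψ⁻¹(36) = 6.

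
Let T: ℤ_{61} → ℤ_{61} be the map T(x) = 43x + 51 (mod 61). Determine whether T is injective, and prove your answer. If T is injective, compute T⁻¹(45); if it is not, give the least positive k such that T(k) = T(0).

41

If T(x_1) = T(x_2), then 43x_1 ≡ 43x_2 (mod 61). Because gcd(43, 61) = 1, we may cancel 43 to get x_1 ≡ x_2 (mod 61).
So T is injective.
We now compute 43⁻¹ mod 61 explicitly. Euclid's algorithm: 61 = 1·43 + 18, 43 = 2·18 + 7, 18 = 2·7 + 4, 7 = 1·4 + 3, 4 = 1·3 + 1; back-substituting gives 1 = 44·43 − 31·61, so 43⁻¹ ≡ 44 (mod 61).
Since T is injective, we find T⁻¹(45): we need 43x ≡ 45 − 51 ≡ 55 (mod 61). Using 43⁻¹ = 44: x ≡ 44·55 = 2420 = 39·61 + 41, so x = 41.
Check: T(41) = 43·41 + 51 = 1814 = 29·61 + 45 ≡ 45 (mod 61).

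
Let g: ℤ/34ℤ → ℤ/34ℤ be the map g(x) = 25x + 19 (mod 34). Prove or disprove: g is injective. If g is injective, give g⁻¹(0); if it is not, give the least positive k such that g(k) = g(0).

21

Suppose g(u) = g(v) in ℤ/34ℤ. Then 25u + 19 ≡ 25v + 19 (mod 34), hence 25(u − v) ≡ 0 (mod 34).
Since gcd(25, 34) = 1, 25 is invertible modulo 34, so u − v ≡ 0 (mod 34), i.e. u = v.
So g is injective.
We now compute 25⁻¹ mod 34 explicitly. Euclid's algorithm: 34 = 1·25 + 9, 25 = 2·9 + 7, 9 = 1·7 + 2, 7 = 3·2 + 1; back-substituting gives 1 = 15·25 − 11·34, so 25⁻¹ ≡ 15 (mod 34).
Since g is injective, we find g⁻¹(0): we need 25x ≡ 0 − 19 ≡ 15 (mod 34). Using 25⁻¹ = 15: x ≡ 15·15 = 225 = 6·34 + 21, so x = 21.
Check: g(21) = 25·21 + 19 = 544 = 16·34 + 0 ≡ 0 (mod 34).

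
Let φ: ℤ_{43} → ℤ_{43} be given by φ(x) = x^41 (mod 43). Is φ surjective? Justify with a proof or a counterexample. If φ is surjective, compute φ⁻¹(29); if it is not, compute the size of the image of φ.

3

Since 43 is prime, the nonzero elements of ℤ_{43} form a cyclic group of order 42.
As gcd(41, 42) = 1, raising to the 41st power is a bijection on this group: if x_1^41 ≡ x_2^41 then (x_1x_2^{−1})^41 = 1, and the only element of order dividing gcd(41, 42) = 1 is 1, so x_1 = x_2.
With φ(0) = 0 this makes φ injective on all of ℤ_{43}, hence bijective (finite equal-size domain and codomain). In particular φ is surjective.
Since φ is surjective, we find the preimage of 29. The inverse of x ↦ x^41 on (ℤ_{43})^× is x ↦ x^41, because 41·41 = 1681 = 40·42 + 1 ≡ 1 (mod 42) and x^{42} = 1 for x ≠ 0 (Fermat). So φ⁻¹(29) = 29^41 mod 43.
Repeated squaring mod 43: 29^1 ≡ 29, 29^2 ≡ 29² = 841 ≡ 24, 29^4 ≡ 24² = 576 ≡ 17, 29^8 ≡ 17² = 289 ≡ 31, 29^16 ≡ 31² = 961 ≡ 15, 29^32 ≡ 15² = 225 ≡ 10. Since 41 = 32 + 8 + 1, 29^41 ≡ 10·31·29: 10·31 = 310 ≡ 9, then 9·29 = 261 ≡ 3. So 29^41 ≡ 3 (mod 43).
Hence φ⁻¹(29) = 3.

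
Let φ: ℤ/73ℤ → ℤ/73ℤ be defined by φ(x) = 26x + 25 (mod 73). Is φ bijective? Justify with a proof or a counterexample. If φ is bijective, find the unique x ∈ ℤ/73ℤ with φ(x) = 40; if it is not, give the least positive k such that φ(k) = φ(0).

Recall that φ is injective when φ(a) = φ(b) forces a = b.
If φ(a) = φ(b), then 26a ≡ 26b (mod 73). Because gcd(26, 73) = 1, we may cancel 26 to get a ≡ b (mod 73).
We now compute 26⁻¹ mod 73 explicitly. Euclid's algorithm: 73 = 2·26 + 21, 26 = 1·21 + 5, 21 = 4·5 + 1; back-substituting gives 1 = 59·26 − 21·73, so 26⁻¹ ≡ 59 (mod 73).
Then y ↦ 59(y − 25) is a two-sided inverse to φ, so every y ∈ ℤ/73ℤ has a preimage.
So φ is bijective.
Since φ is bijective, we compute φ⁻¹(40): solve 26x + 25 ≡ 40 (mod 73), i.e. 26x ≡ 15 (mod 73).
Multiplying by 26⁻¹ = 59 gives x ≡ 59·15 = 885 = 12·73 + 9 ≡ 9 (mod 73).
Check: φ(9) = 26·9 + 25 = 259 = 3·73 + 40 ≡ 40 (mod 73).

9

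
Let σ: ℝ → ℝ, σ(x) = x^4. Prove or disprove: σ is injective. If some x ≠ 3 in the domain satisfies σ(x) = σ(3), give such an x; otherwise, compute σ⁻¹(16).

σ(3) = 81 = (−3)^4 = σ(−3) (since 4 is even), with 3 ≠ −3. So σ is not injective.
For the follow-up, such an x exists: taking x = −3 ∈ ℝ gives σ(−3) = 81 = σ(3) with −3 ≠ 3.

-3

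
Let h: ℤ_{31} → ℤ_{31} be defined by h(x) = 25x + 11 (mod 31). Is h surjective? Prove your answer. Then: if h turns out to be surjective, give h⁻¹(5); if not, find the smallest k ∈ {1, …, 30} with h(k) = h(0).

1

Since gcd(25, 31) = 1, 25 is invertible modulo 31. Euclid's algorithm: 31 = 1·25 + 6, 25 = 4·6 + 1; back-substituting gives 1 = 5·25 − 4·31, so 25⁻¹ ≡ 5 (mod 31).
For any y ∈ ℤ_{31}, x = 5(y − 11) mod 31 satisfies h(x) = 25·5(y − 11) + 11 ≡ y (since 25·5 ≡ 1 mod 31). So every y has a preimage.
So h is surjective.
Since h is surjective, we compute h⁻¹(5): solve 25x + 11 ≡ 5 (mod 31), i.e. 25x ≡ 25 (mod 31).
Multiplying by 25⁻¹ = 5 gives x ≡ 5·25 = 125 = 4·31 + 1 ≡ 1 (mod 31).
Check: h(1) = 25·1 + 11 = 36 = 1·31 + 5 ≡ 5 (mod 31).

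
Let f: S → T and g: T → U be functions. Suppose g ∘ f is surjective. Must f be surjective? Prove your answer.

not surjective

No. Take S = {0}, T = {0, 1}, U = {0}, f(a) = 0 for every a ∈ S, and g(b) = 0 for every b ∈ T.
Then g ∘ f is surjective onto {0}, but 1 ∈ T has no preimage under f, so f is not surjective.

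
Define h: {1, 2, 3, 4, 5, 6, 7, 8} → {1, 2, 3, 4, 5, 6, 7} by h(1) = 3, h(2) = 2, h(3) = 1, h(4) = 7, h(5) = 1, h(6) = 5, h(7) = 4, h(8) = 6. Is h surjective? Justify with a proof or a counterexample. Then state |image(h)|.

7

Every element of the codomain has a preimage: 1 = h(3), 2 = h(2), 3 = h(1), 4 = h(7), 5 = h(6), 6 = h(8), 7 = h(4).
Therefore h is surjective.
The image of h is {1, 2, 3, 4, 5, 6, 7}, which has 7 elements.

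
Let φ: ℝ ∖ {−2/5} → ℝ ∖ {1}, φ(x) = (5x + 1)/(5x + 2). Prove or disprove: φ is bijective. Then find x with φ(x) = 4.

Suppose φ(u) = φ(v). Cross-multiplying: (5u + 1)(5v + 2) = (5v + 1)(5u + 2).
Expanding both sides and cancelling the symmetric terms leaves 5·(u − v) = 0. Since 5 ≠ 0, u = v. Thus φ is injective.
For any y ≠ 1, solving y(5x + 2) = 5x + 1 for x gives a well-defined x ≠ −2/5. So φ is surjective.
Thus φ is bijective.
Solving φ(x) = 4: cross-multiplying gives 5x + 1 = 4(5x + 2), which rearranges to −15x = 7, so x = −7/15.

-7/15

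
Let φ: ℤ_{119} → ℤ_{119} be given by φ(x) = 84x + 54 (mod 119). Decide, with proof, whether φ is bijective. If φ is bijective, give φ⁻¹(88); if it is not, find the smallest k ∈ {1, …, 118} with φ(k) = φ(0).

17

We have gcd(84, 119) = 7 > 1. Taking s = 0 and t = 17: φ(0) = 54 and φ(17) = 84·17 + 54 = 1482 ≡ 54 (mod 119).
So φ(0) = φ(17) while 0 ≠ 17, so φ is not injective, hence not bijective.
Since φ is not bijective, we find the least positive k with φ(k) = φ(0): this means 84k ≡ 0 (mod 119), i.e. 119 ∣ 84k. Since gcd(84, 119) = 7, dividing through by 7 this holds exactly when 17 ∣ 12k, and as gcd(12, 17) = 1, exactly when 17 ∣ k.
The smallest positive such k is 17.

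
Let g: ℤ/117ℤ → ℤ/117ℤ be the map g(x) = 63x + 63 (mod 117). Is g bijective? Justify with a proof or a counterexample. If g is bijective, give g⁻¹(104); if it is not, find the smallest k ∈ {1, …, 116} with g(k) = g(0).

13

Recall: g is injective if g(u) = g(v) implies u = v.
We have gcd(63, 117) = 9 > 1. Taking u = 0 and v = 13: g(0) = 63 and g(13) = 63·13 + 63 = 882 ≡ 63 (mod 117).
So g(0) = g(13) while 0 ≠ 13, so g is not injective, hence not bijective.
Since g is not bijective, we find the least positive k with g(k) = g(0): this means 63k ≡ 0 (mod 117), i.e. 117 ∣ 63k. Since gcd(63, 117) = 9, dividing through by 9 this holds exactly when 13 ∣ 7k, and as gcd(7, 13) = 1, exactly when 13 ∣ k.
The smallest positive such k is 13.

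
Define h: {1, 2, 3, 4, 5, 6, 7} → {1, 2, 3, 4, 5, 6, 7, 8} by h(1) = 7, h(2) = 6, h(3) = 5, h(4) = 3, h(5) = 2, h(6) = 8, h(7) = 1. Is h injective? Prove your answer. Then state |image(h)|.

7

The values h(1), …, h(7) are 7, 6, 5, 3, 2, 8, 1 — all distinct.
So h(s) = h(t) only when s = t, and h is injective.
The image of h is {1, 2, 3, 5, 6, 7, 8}, which has 7 elements.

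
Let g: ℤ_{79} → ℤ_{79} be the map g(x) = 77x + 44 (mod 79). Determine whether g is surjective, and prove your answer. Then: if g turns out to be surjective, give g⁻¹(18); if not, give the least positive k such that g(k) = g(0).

Since gcd(77, 79) = 1, 77 is invertible modulo 79. Euclid's algorithm: 79 = 1·77 + 2, 77 = 38·2 + 1; back-substituting gives 1 = 39·77 − 38·79, so 77⁻¹ ≡ 39 (mod 79).
For any y ∈ ℤ_{79}, x = 39(y − 44) mod 79 satisfies g(x) = 77·39(y − 44) + 44 ≡ y (since 77·39 ≡ 1 mod 79). So every y has a preimage.
So g is surjective.
Since g is surjective, we compute g⁻¹(18): solve 77x + 44 ≡ 18 (mod 79), i.e. 77x ≡ 53 (mod 79).
Multiplying by 77⁻¹ = 39 gives x ≡ 39·53 = 2067 = 26·79 + 13 ≡ 13 (mod 79).
Check: g(13) = 77·13 + 44 = 1045 = 13·79 + 18 ≡ 18 (mod 79).

13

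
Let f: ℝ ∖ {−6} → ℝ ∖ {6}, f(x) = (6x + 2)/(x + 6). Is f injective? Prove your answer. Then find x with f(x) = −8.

Suppose f(u) = f(v). Cross-multiplying: (6u + 2)(v + 6) = (6v + 2)(u + 6).
Expanding both sides and cancelling the symmetric terms leaves 34·(u − v) = 0. Since 34 ≠ 0, u = v. Therefore f is injective.
Solving f(x) = −8: cross-multiplying gives 6x + 2 = −8(x + 6), which rearranges to 14x = −50, so x = −25/7.

-25/7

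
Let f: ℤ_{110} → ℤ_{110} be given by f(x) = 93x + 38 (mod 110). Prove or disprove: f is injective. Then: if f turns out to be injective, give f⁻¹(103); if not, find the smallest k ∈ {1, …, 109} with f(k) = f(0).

35

Recall that f is injective if f(s) = f(t) implies s = t.
Suppose f(s) = f(t) in ℤ_{110}. Then 93s + 38 ≡ 93t + 38 (mod 110), thus 93(s − t) ≡ 0 (mod 110).
Since gcd(93, 110) = 1, 93 is invertible modulo 110, thus s − t ≡ 0 (mod 110), i.e. s = t.
Therefore f is injective.
We now compute 93⁻¹ mod 110 explicitly. Euclid's algorithm: 110 = 1·93 + 17, 93 = 5·17 + 8, 17 = 2·8 + 1; back-substituting gives 1 = 97·93 − 82·110, so 93⁻¹ ≡ 97 (mod 110).
Since f is injective, we compute f⁻¹(103): solve 93x + 38 ≡ 103 (mod 110), i.e. 93x ≡ 65 (mod 110).
Multiplying by 93⁻¹ = 97 gives x ≡ 97·65 = 6305 = 57·110 + 35 ≡ 35 (mod 110).
Check: f(35) = 93·35 + 38 = 3293 = 29·110 + 103 ≡ 103 (mod 110).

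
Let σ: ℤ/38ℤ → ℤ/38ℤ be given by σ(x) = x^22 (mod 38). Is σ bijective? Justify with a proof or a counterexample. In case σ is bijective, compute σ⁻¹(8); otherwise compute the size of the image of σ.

σ(18): Repeated squaring mod 38: 18^1 ≡ 18, 18^2 ≡ 18² = 324 ≡ 20, 18^4 ≡ 20² = 400 ≡ 20, 18^8 ≡ 20² = 400 ≡ 20, 18^16 ≡ 20² = 400 ≡ 20. Since 22 = 16 + 4 + 2, 18^22 ≡ 20·20·20: 20·20 = 400 ≡ 20, then 20·20 = 400 ≡ 20. So 18^22 ≡ 20 (mod 38).
σ(20): Repeated squaring mod 38: 20^1 ≡ 20, 20^2 ≡ 20² = 400 ≡ 20, 20^4 ≡ 20² = 400 ≡ 20, 20^8 ≡ 20² = 400 ≡ 20, 20^16 ≡ 20² = 400 ≡ 20. Since 22 = 16 + 4 + 2, 20^22 ≡ 20·20·20: 20·20 = 400 ≡ 20, then 20·20 = 400 ≡ 20. So 20^22 ≡ 20 (mod 38).
So σ(18) = σ(20) = 20 while 18 ≠ 20, therefore σ is not injective, hence not bijective.
Since σ is not bijective, we determine |image(σ)|. Computing x^22 mod 38 for each x (by repeated squaring, reducing mod 38 at every step), the values σ(0), σ(1), …, σ(37) are: 0, 1, 16, 5, 28, 17, 4, 7, 30, 25, 6, 11, 26, 23, 36, 9, 24, 35, 20, 19, 20, 35, 24, 9, 36, 23, 26, 11, 6, 25, 30, 7, 4, 17, 28, 5, 16, 1.
The distinct values are {0, 1, 4, 5, 6, 7, 9, 11, 16, 17, 19, 20, 23, 24, 25, 26, 28, 30, 35, 36}; there are 20 of them.

20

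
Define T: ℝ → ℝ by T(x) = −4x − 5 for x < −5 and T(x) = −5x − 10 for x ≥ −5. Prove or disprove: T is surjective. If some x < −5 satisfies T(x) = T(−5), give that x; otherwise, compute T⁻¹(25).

-15/2

Both pieces are strictly decreasing (slopes −4 and −5), so each is injective on its own interval.
The left piece maps (−∞, −5) onto (15, ∞); the right piece maps [−5, ∞) onto (−∞, 15].
These images together cover ℝ, so T is surjective.
Because the two images are disjoint, no x < −5 has T(x) = T(−5), so we compute T⁻¹(25): 25 lies in (15, ∞), so solve −4x − 5 = 25: x = (25 + 5)/(−4) = −15/2.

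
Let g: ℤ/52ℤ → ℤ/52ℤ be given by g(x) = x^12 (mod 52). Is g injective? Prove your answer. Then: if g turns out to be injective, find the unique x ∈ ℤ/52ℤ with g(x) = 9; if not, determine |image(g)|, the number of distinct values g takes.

g(1) = 1^12 = 1.
g(3): Repeated squaring mod 52: 3^1 ≡ 3, 3^2 ≡ 3² = 9, 3^4 ≡ 9² = 81 ≡ 29, 3^8 ≡ 29² = 841 ≡ 9. Since 12 = 8 + 4, 3^12 ≡ 9·29: 9·29 = 261 ≡ 1. So 3^12 ≡ 1 (mod 52).
So g(1) = g(3) = 1 while 1 ≠ 3, thus g is not injective.
Since g is not injective, we determine |image(g)|. Computing x^12 mod 52 for each x (by repeated squaring, reducing mod 52 at every step), the values g(0), g(1), …, g(51) are: 0, 1, 40, 1, 40, 1, 40, 1, 40, 1, 40, 1, 40, 13, 40, 1, 40, 1, 40, 1, 40, 1, 40, 1, 40, 1, 0, 1, 40, 1, 40, 1, 40, 1, 40, 1, 40, 1, 40, 13, 40, 1, 40, 1, 40, 1, 40, 1, 40, 1, 40, 1.
The distinct values are {0, 1, 13, 40}; there are 4 of them.

4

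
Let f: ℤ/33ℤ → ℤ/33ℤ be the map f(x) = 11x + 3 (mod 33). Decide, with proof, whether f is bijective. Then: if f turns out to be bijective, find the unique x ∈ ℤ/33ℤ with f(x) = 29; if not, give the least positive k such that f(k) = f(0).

3

We have gcd(11, 33) = 11 > 1. Taking a = 0 and b = 3: f(0) = 3 and f(3) = 11·3 + 3 = 36 ≡ 3 (mod 33).
So f(0) = f(3) while 0 ≠ 3, so f is not injective, hence not bijective.
Since f is not bijective, we find the least positive k with f(k) = f(0): this means 11k ≡ 0 (mod 33), i.e. 33 ∣ 11k. Since gcd(11, 33) = 11, dividing through by 11 this holds exactly when 3 ∣ k.
The smallest positive such k is 3.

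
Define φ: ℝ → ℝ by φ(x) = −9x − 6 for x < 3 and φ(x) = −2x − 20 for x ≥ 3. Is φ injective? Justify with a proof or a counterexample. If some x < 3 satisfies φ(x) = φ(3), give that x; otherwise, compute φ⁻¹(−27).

Both pieces are strictly decreasing (slopes −9 and −2), so each is injective on its own interval.
The left piece maps (−∞, 3) onto (−33, ∞); the right piece maps [3, ∞) onto (−∞, −26].
These images overlap. In particular φ(3) = −26 (right piece), and solving −9x − 6 = −26 on the left piece gives x = 20/9 < 3.
So φ(20/9) = φ(3) with 20/9 ≠ 3, and φ is not injective. This x = 20/9 is the requested value below 3.

20/9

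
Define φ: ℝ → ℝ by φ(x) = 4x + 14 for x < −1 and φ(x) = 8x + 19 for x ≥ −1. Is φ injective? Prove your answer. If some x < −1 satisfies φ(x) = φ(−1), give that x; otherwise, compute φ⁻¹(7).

-7/4

Both pieces are strictly increasing (slopes 4 and 8), so each is injective on its own interval.
The left piece maps (−∞, −1) onto (−∞, 10); the right piece maps [−1, ∞) onto [11, ∞).
These images are disjoint, so no value is attained by both pieces. So φ is injective.
Because the two images are disjoint, no x < −1 has φ(x) = φ(−1), so we compute φ⁻¹(7): 7 lies in (−∞, 10), so solve 4x + 14 = 7: x = (7 − 14)/4 = −7/4.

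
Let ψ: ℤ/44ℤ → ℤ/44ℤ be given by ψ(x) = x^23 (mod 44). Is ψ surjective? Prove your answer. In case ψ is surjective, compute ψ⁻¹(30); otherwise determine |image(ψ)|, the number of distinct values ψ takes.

33

ψ(0) = 0^23 = 0.
ψ(22): Repeated squaring mod 44: 22^1 ≡ 22, 22^2 ≡ 22² = 484 ≡ 0, 22^4 ≡ 0² = 0, 22^8 ≡ 0² = 0, 22^16 ≡ 0² = 0. Since 23 = 16 + 4 + 2 + 1, 22^23 ≡ 0·0·0·22: 0·0 = 0, then 0·0 = 0, then 0·22 = 0. So 22^23 ≡ 0 (mod 44).
So ψ(0) = ψ(22) = 0 while 0 ≠ 22, therefore ψ is not injective.
A non-injective map from the 44-element set ℤ/44ℤ to itself takes at most 43 distinct values, so it cannot be surjective. Hence ψ is not surjective.
Since ψ is not surjective, we determine |image(ψ)|. Computing x^23 mod 44 for each x (by repeated squaring, reducing mod 44 at every step), the values ψ(0), ψ(1), …, ψ(43) are: 0, 1, 8, 27, 20, 37, 40, 35, 28, 25, 32, 11, 12, 41, 16, 31, 4, 29, 24, 39, 36, 21, 0, 23, 8, 5, 20, 15, 40, 13, 28, 3, 32, 33, 12, 19, 16, 9, 4, 7, 24, 17, 36, 43.
The distinct values are {0, 1, 3, 4, 5, 7, 8, 9, 11, 12, 13, 15, 16, 17, 19, 20, 21, 23, 24, 25, 27, 28, 29, 31, 32, 33, 35, 36, 37, 39, 40, 41, 43}; there are 33 of them.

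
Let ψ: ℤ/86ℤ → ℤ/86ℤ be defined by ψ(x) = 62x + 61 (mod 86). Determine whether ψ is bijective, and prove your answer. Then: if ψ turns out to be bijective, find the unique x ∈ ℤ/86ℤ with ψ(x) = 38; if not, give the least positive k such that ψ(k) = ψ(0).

43

We have gcd(62, 86) = 2 > 1. Taking a = 0 and b = 43: ψ(0) = 61 and ψ(43) = 62·43 + 61 = 2727 ≡ 61 (mod 86).
So ψ(0) = ψ(43) while 0 ≠ 43, hence ψ is not injective, hence not bijective.
Since ψ is not bijective, we find the least positive k with ψ(k) = ψ(0): this means 62k ≡ 0 (mod 86), i.e. 86 ∣ 62k. Since gcd(62, 86) = 2, dividing through by 2 this holds exactly when 43 ∣ 31k, and as gcd(31, 43) = 1, exactly when 43 ∣ k.
The smallest positive such k is 43.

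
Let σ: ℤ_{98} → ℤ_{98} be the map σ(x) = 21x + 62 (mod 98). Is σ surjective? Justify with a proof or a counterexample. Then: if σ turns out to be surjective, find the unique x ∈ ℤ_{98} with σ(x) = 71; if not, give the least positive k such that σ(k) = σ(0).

Recall that σ is surjective if every y in the codomain equals σ(x) for some x in the domain.
Since gcd(21, 98) = 7, we have 21x ≡ 0 (mod 7) for all x, so σ(x) ≡ 6 (mod 7).
But 0 ≢ 6 (mod 7), so 0 ∈ ℤ_{98} has no preimage. Hence σ is not surjective.
Since σ is not surjective, we find the least positive k with σ(k) = σ(0): this means 21k ≡ 0 (mod 98), i.e. 98 ∣ 21k. Since gcd(21, 98) = 7, dividing through by 7 this holds exactly when 14 ∣ 3k, and as gcd(3, 14) = 1, exactly when 14 ∣ k.
The smallest positive such k is 14.

14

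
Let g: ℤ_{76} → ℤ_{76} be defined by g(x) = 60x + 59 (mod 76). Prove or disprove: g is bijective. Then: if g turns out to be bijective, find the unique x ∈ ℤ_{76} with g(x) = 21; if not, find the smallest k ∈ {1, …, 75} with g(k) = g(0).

Recall: injectivity means: for all x_1, x_2 in the domain, g(x_1) = g(x_2) implies x_1 = x_2.
We have gcd(60, 76) = 4 > 1. Taking x_1 = 0 and x_2 = 19: g(0) = 59 and g(19) = 60·19 + 59 = 1199 ≡ 59 (mod 76).
So g(0) = g(19) while 0 ≠ 19, hence g is not injective, hence not bijective.
Since g is not bijective, we find the least positive k with g(k) = g(0): this means 60k ≡ 0 (mod 76), i.e. 76 ∣ 60k. Since gcd(60, 76) = 4, dividing through by 4 this holds exactly when 19 ∣ 15k, and as gcd(15, 19) = 1, exactly when 19 ∣ k.
The smallest positive such k is 19.

19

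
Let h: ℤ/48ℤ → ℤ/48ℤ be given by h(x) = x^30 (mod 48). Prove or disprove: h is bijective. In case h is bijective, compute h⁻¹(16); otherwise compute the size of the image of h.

h(2): Repeated squaring mod 48: 2^1 ≡ 2, 2^2 ≡ 2² = 4, 2^4 ≡ 4² = 16, 2^8 ≡ 16² = 256 ≡ 16, 2^16 ≡ 16² = 256 ≡ 16. Since 30 = 16 + 8 + 4 + 2, 2^30 ≡ 16·16·16·4: 16·16 = 256 ≡ 16, then 16·16 = 256 ≡ 16, then 16·4 = 64 ≡ 16. So 2^30 ≡ 16 (mod 48).
h(4): Repeated squaring mod 48: 4^1 ≡ 4, 4^2 ≡ 4² = 16, 4^4 ≡ 16² = 256 ≡ 16, 4^8 ≡ 16² = 256 ≡ 16, 4^16 ≡ 16² = 256 ≡ 16. Since 30 = 16 + 8 + 4 + 2, 4^30 ≡ 16·16·16·16: 16·16 = 256 ≡ 16, then 16·16 = 256 ≡ 16, then 16·16 = 256 ≡ 16. So 4^30 ≡ 16 (mod 48).
So h(2) = h(4) = 16 while 2 ≠ 4, hence h is not injective, hence not bijective.
Since h is not bijective, we determine |image(h)|. Computing x^30 mod 48 for each x (by repeated squaring, reducing mod 48 at every step), the values h(0), h(1), …, h(47) are: 0, 1, 16, 9, 16, 25, 0, 1, 16, 33, 16, 25, 0, 25, 16, 33, 16, 1, 0, 25, 16, 9, 16, 1, 0, 1, 16, 9, 16, 25, 0, 1, 16, 33, 16, 25, 0, 25, 16, 33, 16, 1, 0, 25, 16, 9, 16, 1.
The distinct values are {0, 1, 9, 16, 25, 33}; there are 6 of them.

6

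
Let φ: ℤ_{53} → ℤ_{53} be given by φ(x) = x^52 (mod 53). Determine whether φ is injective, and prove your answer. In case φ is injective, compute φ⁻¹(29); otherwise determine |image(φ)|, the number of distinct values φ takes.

φ(1) = 1^52 = 1.
φ(2): Repeated squaring mod 53: 2^1 ≡ 2, 2^2 ≡ 2² = 4, 2^4 ≡ 4² = 16, 2^8 ≡ 16² = 256 ≡ 44, 2^16 ≡ 44² = 1936 ≡ 28, 2^32 ≡ 28² = 784 ≡ 42. Since 52 = 32 + 16 + 4, 2^52 ≡ 42·28·16: 42·28 = 1176 ≡ 10, then 10·16 = 160 ≡ 1. So 2^52 ≡ 1 (mod 53).
So φ(1) = φ(2) = 1 while 1 ≠ 2, thus φ is not injective.
Since φ is not injective, we determine |image(φ)|. Computing x^52 mod 53 for each x (by repeated squaring, reducing mod 53 at every step), the values φ(0), φ(1), …, φ(52) are: 0, 1, 1, 1, 1, 1, 1, 1, 1, 1, 1, 1, 1, 1, 1, 1, 1, 1, 1, 1, 1, 1, 1, 1, 1, 1, 1, 1, 1, 1, 1, 1, 1, 1, 1, 1, 1, 1, 1, 1, 1, 1, 1, 1, 1, 1, 1, 1, 1, 1, 1, 1, 1.
The distinct values are {0, 1}; there are 2 of them.

2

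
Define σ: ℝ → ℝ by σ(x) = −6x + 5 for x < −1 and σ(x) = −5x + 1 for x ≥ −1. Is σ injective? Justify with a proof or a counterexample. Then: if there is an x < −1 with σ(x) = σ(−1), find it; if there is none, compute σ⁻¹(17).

Both pieces are strictly decreasing (slopes −6 and −5), so each is injective on its own interval.
The left piece maps (−∞, −1) onto (11, ∞); the right piece maps [−1, ∞) onto (−∞, 6].
These images are disjoint, so no value is attained by both pieces. Hence σ is injective.
Because the two images are disjoint, no x < −1 has σ(x) = σ(−1), so we compute σ⁻¹(17): 17 lies in (11, ∞), so solve −6x + 5 = 17: x = (17 − 5)/(−6) = −2.

-2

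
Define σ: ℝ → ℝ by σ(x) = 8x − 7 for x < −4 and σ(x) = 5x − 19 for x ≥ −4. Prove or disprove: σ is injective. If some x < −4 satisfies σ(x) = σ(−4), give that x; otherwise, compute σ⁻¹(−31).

Both pieces are strictly increasing (slopes 8 and 5), so each is injective on its own interval.
The left piece maps (−∞, −4) onto (−∞, −39); the right piece maps [−4, ∞) onto [−39, ∞).
These images are disjoint, so no value is attained by both pieces. Thus σ is injective.
Because the two images are disjoint, no x < −4 has σ(x) = σ(−4), so we compute σ⁻¹(−31): −31 lies in [−39, ∞), so solve 5x − 19 = −31: x = (−31 + 19)/5 = −12/5.

-12/5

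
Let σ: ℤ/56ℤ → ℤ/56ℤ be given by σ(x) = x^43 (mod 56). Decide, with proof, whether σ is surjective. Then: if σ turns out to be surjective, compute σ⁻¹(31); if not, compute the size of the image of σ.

35

σ(0) = 0^43 = 0.
σ(14): Repeated squaring mod 56: 14^1 ≡ 14, 14^2 ≡ 14² = 196 ≡ 28, 14^4 ≡ 28² = 784 ≡ 0, 14^8 ≡ 0² = 0, 14^16 ≡ 0² = 0, 14^32 ≡ 0² = 0. Since 43 = 32 + 8 + 2 + 1, 14^43 ≡ 0·0·28·14: 0·0 = 0, then 0·28 = 0, then 0·14 = 0. So 14^43 ≡ 0 (mod 56).
So σ(0) = σ(14) = 0 while 0 ≠ 14, so σ is not injective.
A non-injective map from the 56-element set ℤ/56ℤ to itself takes at most 55 distinct values, so it cannot be surjective. Therefore σ is not surjective.
Since σ is not surjective, we determine |image(σ)|. Computing x^43 mod 56 for each x (by repeated squaring, reducing mod 56 at every step), the values σ(0), σ(1), …, σ(55) are: 0, 1, 16, 3, 32, 5, 48, 7, 8, 9, 24, 11, 40, 13, 0, 15, 16, 17, 32, 19, 48, 21, 8, 23, 24, 25, 40, 27, 0, 29, 16, 31, 32, 33, 48, 35, 8, 37, 24, 39, 40, 41, 0, 43, 16, 45, 32, 47, 48, 49, 8, 51, 24, 53, 40, 55.
The distinct values are {0, 1, 3, 5, 7, 8, 9, 11, 13, 15, 16, 17, 19, 21, 23, 24, 25, 27, 29, 31, 32, 33, 35, 37, 39, 40, 41, 43, 45, 47, 48, 49, 51, 53, 55}; there are 35 of them.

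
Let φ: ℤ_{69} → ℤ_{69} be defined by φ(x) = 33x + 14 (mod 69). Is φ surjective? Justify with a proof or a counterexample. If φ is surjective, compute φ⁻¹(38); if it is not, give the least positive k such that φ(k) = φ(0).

Recall: surjectivity means every element of the codomain has a preimage under φ.
Since gcd(33, 69) = 3, we have 33x ≡ 0 (mod 3) for all x, so φ(x) ≡ 2 (mod 3).
But 0 ≢ 2 (mod 3), so 0 ∈ ℤ_{69} has no preimage. Therefore φ is not surjective.
Since φ is not surjective, we find the least positive k with φ(k) = φ(0): this means 33k ≡ 0 (mod 69), i.e. 69 ∣ 33k. Since gcd(33, 69) = 3, dividing through by 3 this holds exactly when 23 ∣ 11k, and as gcd(11, 23) = 1, exactly when 23 ∣ k.
The smallest positive such k is 23.

23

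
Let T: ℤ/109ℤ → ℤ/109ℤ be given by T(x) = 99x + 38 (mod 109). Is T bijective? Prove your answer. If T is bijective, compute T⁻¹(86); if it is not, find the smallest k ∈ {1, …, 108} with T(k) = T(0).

17

Suppose T(a) = T(b) in ℤ/109ℤ. Then 99a + 38 ≡ 99b + 38 (mod 109), therefore 99(a − b) ≡ 0 (mod 109).
Since gcd(99, 109) = 1, 99 is invertible modulo 109, hence a − b ≡ 0 (mod 109), i.e. a = b.
We now compute 99⁻¹ mod 109 explicitly. Euclid's algorithm: 109 = 1·99 + 10, 99 = 9·10 + 9, 10 = 1·9 + 1; back-substituting gives 1 = 98·99 − 89·109, so 99⁻¹ ≡ 98 (mod 109).
For any y ∈ ℤ/109ℤ, x = 98(y − 38) mod 109 satisfies T(x) = 99·98(y − 38) + 38 ≡ y (since 99·98 ≡ 1 mod 109). So every y has a preimage.
Hence T is bijective.
Since T is bijective, we find T⁻¹(86): we need 99x ≡ 86 − 38 ≡ 48 (mod 109). Using 99⁻¹ = 98: x ≡ 98·48 = 4704 = 43·109 + 17, so x = 17.
Check: T(17) = 99·17 + 38 = 1721 = 15·109 + 86 ≡ 86 (mod 109).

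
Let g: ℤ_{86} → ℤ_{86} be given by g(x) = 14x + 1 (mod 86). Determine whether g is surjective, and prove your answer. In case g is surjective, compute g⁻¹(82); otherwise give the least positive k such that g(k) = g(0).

Since gcd(14, 86) = 2, we have 14x ≡ 0 (mod 2) for all x, so g(x) ≡ 1 (mod 2).
But 0 ≢ 1 (mod 2), so 0 ∈ ℤ_{86} has no preimage. Thus g is not surjective.
Since g is not surjective, we find the least positive k with g(k) = g(0): this means 14k ≡ 0 (mod 86), i.e. 86 ∣ 14k. Since gcd(14, 86) = 2, dividing through by 2 this holds exactly when 43 ∣ 7k, and as gcd(7, 43) = 1, exactly when 43 ∣ k.
The smallest positive such k is 43.

43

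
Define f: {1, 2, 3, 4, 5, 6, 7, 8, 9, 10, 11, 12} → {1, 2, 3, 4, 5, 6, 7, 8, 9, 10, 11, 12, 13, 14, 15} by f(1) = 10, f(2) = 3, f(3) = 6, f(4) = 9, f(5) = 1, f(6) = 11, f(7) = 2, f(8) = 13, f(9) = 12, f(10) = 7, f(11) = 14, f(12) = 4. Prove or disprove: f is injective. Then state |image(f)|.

The values f(1), …, f(12) are 10, 3, 6, 9, 1, 11, 2, 13, 12, 7, 14, 4 — all distinct.
So f(s) = f(t) only when s = t, and f is injective.
The image of f is {1, 2, 3, 4, 6, 7, 9, 10, 11, 12, 13, 14}, which has 12 elements.

12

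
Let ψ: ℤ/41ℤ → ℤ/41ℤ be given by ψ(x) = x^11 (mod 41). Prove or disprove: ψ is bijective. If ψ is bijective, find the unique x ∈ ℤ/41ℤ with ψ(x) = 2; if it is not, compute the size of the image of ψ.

39

Since 41 is prime, the nonzero elements of ℤ/41ℤ form a cyclic group of order 40.
As gcd(11, 40) = 1, raising to the 11th power is a bijection on this group: if s^11 ≡ t^11 then (st^{−1})^11 = 1, and the only element of order dividing gcd(11, 40) = 1 is 1, so s = t.
With ψ(0) = 0 this makes ψ injective on all of ℤ/41ℤ, hence bijective (finite equal-size domain and codomain). In particular ψ is bijective.
Since ψ is bijective, we find the preimage of 2. The inverse of x ↦ x^11 on (ℤ/41ℤ)^× is x ↦ x^11, because 11·11 = 121 = 3·40 + 1 ≡ 1 (mod 40) and x^{40} = 1 for x ≠ 0 (Fermat). So ψ⁻¹(2) = 2^11 mod 41.
Repeated squaring mod 41: 2^1 ≡ 2, 2^2 ≡ 2² = 4, 2^4 ≡ 4² = 16, 2^8 ≡ 16² = 256 ≡ 10. Since 11 = 8 + 2 + 1, 2^11 ≡ 10·4·2: 10·4 = 40, then 40·2 = 80 ≡ 39. So 2^11 ≡ 39 (mod 41).
Hence ψ⁻¹(2) = 39.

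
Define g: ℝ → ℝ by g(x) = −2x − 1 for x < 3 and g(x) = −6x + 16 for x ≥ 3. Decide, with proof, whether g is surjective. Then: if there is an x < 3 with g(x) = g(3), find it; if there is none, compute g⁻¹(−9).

1/2

Both pieces are strictly decreasing (slopes −2 and −6), so each is injective on its own interval.
The left piece maps (−∞, 3) onto (−7, ∞); the right piece maps [3, ∞) onto (−∞, −2].
The union (−7, ∞) ∪ (−∞, −2] covers ℝ, so g is surjective.
For the follow-up: the images overlap, so an x < 3 with g(x) = g(3) exists. g(3) = −2; solving −2x − 1 = −2 for x < 3 gives x = (−2 + 1)/(−2) = 1/2.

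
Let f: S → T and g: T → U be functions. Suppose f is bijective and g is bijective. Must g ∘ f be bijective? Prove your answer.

Injectivity: if g(f(s)) = g(f(t)) then f(s) = f(t) (g injective) so s = t (f injective).
Surjectivity: for c ∈ U pick b with g(b) = c, then a with f(a) = b; then (g ∘ f)(a) = c.
Hence g ∘ f is bijective.

bijective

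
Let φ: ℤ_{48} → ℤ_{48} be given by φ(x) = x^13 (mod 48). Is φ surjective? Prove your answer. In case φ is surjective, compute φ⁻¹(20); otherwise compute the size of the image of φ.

φ(0) = 0^13 = 0.
φ(6): Repeated squaring mod 48: 6^1 ≡ 6, 6^2 ≡ 6² = 36, 6^4 ≡ 36² = 1296 ≡ 0, 6^8 ≡ 0² = 0. Since 13 = 8 + 4 + 1, 6^13 ≡ 0·0·6: 0·0 = 0, then 0·6 = 0. So 6^13 ≡ 0 (mod 48).
So φ(0) = φ(6) = 0 while 0 ≠ 6, thus φ is not injective.
A non-injective map from the 48-element set ℤ_{48} to itself takes at most 47 distinct values, so it cannot be surjective. Thus φ is not surjective.
Since φ is not surjective, we determine |image(φ)|. Computing x^13 mod 48 for each x (by repeated squaring, reducing mod 48 at every step), the values φ(0), φ(1), …, φ(47) are: 0, 1, 32, 3, 16, 5, 0, 7, 32, 9, 16, 11, 0, 13, 32, 15, 16, 17, 0, 19, 32, 21, 16, 23, 0, 25, 32, 27, 16, 29, 0, 31, 32, 33, 16, 35, 0, 37, 32, 39, 16, 41, 0, 43, 32, 45, 16, 47.
The distinct values are {0, 1, 3, 5, 7, 9, 11, 13, 15, 16, 17, 19, 21, 23, 25, 27, 29, 31, 32, 33, 35, 37, 39, 41, 43, 45, 47}; there are 27 of them.

27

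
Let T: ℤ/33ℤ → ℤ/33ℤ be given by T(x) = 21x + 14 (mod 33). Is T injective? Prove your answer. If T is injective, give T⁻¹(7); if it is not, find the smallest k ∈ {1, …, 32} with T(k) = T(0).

11

Recall: injectivity means: for all a, b in the domain, T(a) = T(b) implies a = b.
We have gcd(21, 33) = 3 > 1. Taking a = 0 and b = 11: T(0) = 14 and T(11) = 21·11 + 14 = 245 ≡ 14 (mod 33).
So T(0) = T(11) while 0 ≠ 11, thus T is not injective.
Since T is not injective, we find the least positive k with T(k) = T(0): this means 21k ≡ 0 (mod 33), i.e. 33 ∣ 21k. Since gcd(21, 33) = 3, dividing through by 3 this holds exactly when 11 ∣ 7k, and as gcd(7, 11) = 1, exactly when 11 ∣ k.
The smallest positive such k is 11.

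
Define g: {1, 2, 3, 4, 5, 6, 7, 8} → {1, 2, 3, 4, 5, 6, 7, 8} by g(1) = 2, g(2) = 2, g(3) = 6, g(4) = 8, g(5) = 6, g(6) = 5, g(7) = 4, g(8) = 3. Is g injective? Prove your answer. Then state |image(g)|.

6

g(1) = 2 = g(2) with 1 ≠ 2, so g is not injective.
The image of g is {2, 3, 4, 5, 6, 8}, which has 6 elements.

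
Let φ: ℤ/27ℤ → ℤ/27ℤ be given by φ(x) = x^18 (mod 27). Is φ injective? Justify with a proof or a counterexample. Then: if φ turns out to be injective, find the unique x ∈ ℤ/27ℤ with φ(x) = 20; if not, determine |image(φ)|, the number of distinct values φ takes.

φ(1) = 1^18 = 1.
φ(2): Repeated squaring mod 27: 2^1 ≡ 2, 2^2 ≡ 2² = 4, 2^4 ≡ 4² = 16, 2^8 ≡ 16² = 256 ≡ 13, 2^16 ≡ 13² = 169 ≡ 7. Since 18 = 16 + 2, 2^18 ≡ 7·4: 7·4 = 28 ≡ 1. So 2^18 ≡ 1 (mod 27).
So φ(1) = φ(2) = 1 while 1 ≠ 2, hence φ is not injective.
Since φ is not injective, we determine |image(φ)|. Computing x^18 mod 27 for each x (by repeated squaring, reducing mod 27 at every step), the values φ(0), φ(1), …, φ(26) are: 0, 1, 1, 0, 1, 1, 0, 1, 1, 0, 1, 1, 0, 1, 1, 0, 1, 1, 0, 1, 1, 0, 1, 1, 0, 1, 1.
The distinct values are {0, 1}; there are 2 of them.

2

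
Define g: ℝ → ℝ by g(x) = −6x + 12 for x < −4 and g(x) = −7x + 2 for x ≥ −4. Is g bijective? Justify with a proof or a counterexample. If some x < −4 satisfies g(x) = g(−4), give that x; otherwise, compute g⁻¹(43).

Both pieces are strictly decreasing (slopes −6 and −7), so each is injective on its own interval.
The left piece maps (−∞, −4) onto (36, ∞); the right piece maps [−4, ∞) onto (−∞, 30].
The images leave a gap (36 has no preimage), so g is not surjective, hence not bijective.
Because the two images are disjoint, no x < −4 has g(x) = g(−4), so we compute g⁻¹(43): 43 lies in (36, ∞), so solve −6x + 12 = 43: x = (43 − 12)/(−6) = −31/6.

-31/6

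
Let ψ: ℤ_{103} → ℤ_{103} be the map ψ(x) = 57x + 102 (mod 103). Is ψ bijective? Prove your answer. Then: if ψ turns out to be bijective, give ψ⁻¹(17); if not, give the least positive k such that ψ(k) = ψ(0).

22

Recall: injectivity means: for all x_1, x_2 in the domain, ψ(x_1) = ψ(x_2) implies x_1 = x_2.
Suppose ψ(x_1) = ψ(x_2) in ℤ_{103}. Then 57x_1 + 102 ≡ 57x_2 + 102 (mod 103), so 57(x_1 − x_2) ≡ 0 (mod 103).
Since gcd(57, 103) = 1, 57 is invertible modulo 103, so x_1 − x_2 ≡ 0 (mod 103), i.e. x_1 = x_2.
We now compute 57⁻¹ mod 103 explicitly. Euclid's algorithm: 103 = 1·57 + 46, 57 = 1·46 + 11, 46 = 4·11 + 2, 11 = 5·2 + 1; back-substituting gives 1 = 47·57 − 26·103, so 57⁻¹ ≡ 47 (mod 103).
For any y ∈ ℤ_{103}, x = 47(y − 102) mod 103 satisfies ψ(x) = 57·47(y − 102) + 102 ≡ y (since 57·47 ≡ 1 mod 103). So every y has a preimage.
Hence ψ is bijective.
Since ψ is bijective, we find ψ⁻¹(17): we need 57x ≡ 17 − 102 ≡ 18 (mod 103). Using 57⁻¹ = 47: x ≡ 47·18 = 846 = 8·103 + 22, so x = 22.
Check: ψ(22) = 57·22 + 102 = 1356 = 13·103 + 17 ≡ 17 (mod 103).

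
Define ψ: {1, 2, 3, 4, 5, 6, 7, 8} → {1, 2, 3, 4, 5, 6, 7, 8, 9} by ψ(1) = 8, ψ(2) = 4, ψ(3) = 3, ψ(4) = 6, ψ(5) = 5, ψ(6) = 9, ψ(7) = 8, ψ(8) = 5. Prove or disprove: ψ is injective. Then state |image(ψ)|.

ψ(1) = 8 = ψ(7) with 1 ≠ 7, so ψ is not injective.
The image of ψ is {3, 4, 5, 6, 8, 9}, which has 6 elements.

6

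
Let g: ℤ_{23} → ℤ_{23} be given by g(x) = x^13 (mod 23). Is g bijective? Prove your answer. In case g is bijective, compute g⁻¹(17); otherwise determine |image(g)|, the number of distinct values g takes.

Since 23 is prime, the nonzero elements of ℤ_{23} form a cyclic group of order 22.
As gcd(13, 22) = 1, raising to the 13th power is a bijection on this group: if x_1^13 ≡ x_2^13 then (x_1x_2^{−1})^13 = 1, and the only element of order dividing gcd(13, 22) = 1 is 1, so x_1 = x_2.
With g(0) = 0 this makes g injective on all of ℤ_{23}, hence bijective (finite equal-size domain and codomain). In particular g is bijective.
Since g is bijective, we find the preimage of 17. The inverse of x ↦ x^13 on (ℤ_{23})^× is x ↦ x^17, because 13·17 = 221 = 10·22 + 1 ≡ 1 (mod 22) and x^{22} = 1 for x ≠ 0 (Fermat). So g⁻¹(17) = 17^17 mod 23.
Repeated squaring mod 23: 17^1 ≡ 17, 17^2 ≡ 17² = 289 ≡ 13, 17^4 ≡ 13² = 169 ≡ 8, 17^8 ≡ 8² = 64 ≡ 18, 17^16 ≡ 18² = 324 ≡ 2. Since 17 = 16 + 1, 17^17 ≡ 2·17: 2·17 = 34 ≡ 11. So 17^17 ≡ 11 (mod 23).
Hence g⁻¹(17) = 11.

11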